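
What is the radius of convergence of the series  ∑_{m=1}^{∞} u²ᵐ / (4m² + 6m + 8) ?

R = 1

Apply the ratio test: |a_{m+1}| / |a_m| = (4m² + 6m + 8)/(4(m+1)² + 6(m+1) + 8), which tends to 1 as m → ∞.
Successive powers of u differ by 2, so the series converges when |u|² · 1 < 1, i.e. |u| < √(1) = 1. So R = 1.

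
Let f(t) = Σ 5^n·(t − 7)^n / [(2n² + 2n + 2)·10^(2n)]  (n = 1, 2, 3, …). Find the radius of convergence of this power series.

R = 20

Apply the ratio test: |a_{n+1}| / |a_n| = [(2n² + 2n + 2)/(2(n+1)² + 2(n+1) + 2)] · 5/100, which tends to 1/20 as n → ∞.
Convergence for |t − 7| · 1/20 < 1, i.e. |t − 7| < 20. So R = 20.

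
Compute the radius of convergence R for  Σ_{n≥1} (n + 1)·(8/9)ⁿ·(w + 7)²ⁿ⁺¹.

The ratio of consecutive coefficients is [((n+1) + 1)/(n + 1)] · 8/9 → 8/9.
Writing y = (w + 7)², the series in y has radius 9/8, so |w + 7| < √(9/8) and R = 3√2/4.

R = 3√2/4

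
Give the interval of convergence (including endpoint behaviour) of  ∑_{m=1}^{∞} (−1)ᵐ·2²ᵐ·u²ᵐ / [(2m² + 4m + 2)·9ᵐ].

[-3/2, 3/2]

Ratio test: |a_{m+1}/a_m| = [(2m² + 4m + 2)/(2(m+1)² + 4(m+1) + 2)] · 4/9 → 4/9 as m → ∞.
Writing y = u², the series in y has radius 9/4, so |u| < √(9/4) = 3/2 and R = 3/2.
Check u = 3/2: the series is dominated by a constant times Σ 1/m², which converges (p = 2 > 1).
Endpoint u = -3/2: the series is dominated by a constant times Σ 1/m², which converges (p = 2 > 1).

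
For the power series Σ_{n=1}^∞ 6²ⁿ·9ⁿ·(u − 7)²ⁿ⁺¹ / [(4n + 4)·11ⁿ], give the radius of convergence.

Apply the ratio test: |a_{n+1}| / |a_n| = [(4n + 4)/(4(n+1) + 4)] · 36·9/11, which tends to 324/11 as n → ∞.
Writing y = (u − 7)², the series in y has radius 11/324, so |u − 7| < √(11/324) and R = √11/18.

R = √11/18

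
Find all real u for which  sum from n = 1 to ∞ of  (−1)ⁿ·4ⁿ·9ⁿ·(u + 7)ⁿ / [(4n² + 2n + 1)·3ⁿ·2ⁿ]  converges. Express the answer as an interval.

By the ratio test, |a_{n+1}/a_n| = [(4n² + 2n + 1)/(4(n+1)² + 2(n+1) + 1)] · 4·9/(3·2) → 6.
Hence the series converges for |u + 7| < 1/(6) = 1/6, so the radius of convergence is 1/6.
At u = -41/6: the series is dominated by a constant times Σ 1/n², which converges (p = 2 > 1).
When u = -43/6, the terms are on the order of 1/n², so the series converges absolutely by comparison with the p-series (p = 2 > 1).

[-43/6, -41/6]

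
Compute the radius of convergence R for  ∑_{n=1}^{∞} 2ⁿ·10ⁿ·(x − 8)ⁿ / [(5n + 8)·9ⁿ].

R = 9/20

Apply the ratio test: |a_{n+1}| / |a_n| = [(5n + 8)/(5(n+1) + 8)] · 2·10/9, which tends to 20/9 as n → ∞.
Convergence for |x − 8| · 20/9 < 1, i.e. |x − 8| < 9/20. So R = 9/20.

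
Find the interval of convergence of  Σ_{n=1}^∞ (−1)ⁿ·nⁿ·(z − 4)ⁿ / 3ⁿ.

{4}

By the Cauchy root test, |a_n|^(1/n) = n/3 → ∞.
The root grows without bound, so R = 0 (convergence only at z = 4).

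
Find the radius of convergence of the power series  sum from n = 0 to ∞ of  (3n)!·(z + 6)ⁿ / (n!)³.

Ratio test: |a_{n+1}/a_n| = (3n+1)·(3n+2)·(3n+3)/(n+1)³ → 27 as n → ∞.
Thus R = 1/(27) = 1/27.

R = 1/27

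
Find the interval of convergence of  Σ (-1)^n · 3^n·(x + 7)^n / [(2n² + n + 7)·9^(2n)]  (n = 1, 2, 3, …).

[-34, 20]

Ratio test: |a_{n+1}/a_n| = [(2n² + n + 7)/(2(n+1)² + (n+1) + 7)] · 3/81 → 1/27 as n → ∞.
Convergence for |x + 7| · 1/27 < 1, i.e. |x + 7| < 27. So R = 27.
At x = 20: the terms are on the order of 1/n², so the series converges absolutely by comparison with the p-series (p = 2 > 1).
When x = -34, absolute convergence follows by limit comparison with Σ 1/n².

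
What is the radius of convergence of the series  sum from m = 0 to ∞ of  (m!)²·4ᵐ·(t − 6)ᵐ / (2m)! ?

Ratio test: |a_{m+1}/a_m| = (m+1)²/[(2m+1)·(2m+2)] · 4 → 1 as m → ∞.
So the series converges when |t − 6| < 1 and diverges when |t − 6| > 1; R = 1.

R = 1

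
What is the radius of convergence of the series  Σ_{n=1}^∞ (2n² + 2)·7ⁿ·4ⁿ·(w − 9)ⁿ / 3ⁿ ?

By the ratio test, |a_{n+1}/a_n| = [(2(n+1)² + 2)/(2n² + 2)] · 7·4/3 → 28/3.
Thus R = 1/(28/3) = 3/28.

R = 3/28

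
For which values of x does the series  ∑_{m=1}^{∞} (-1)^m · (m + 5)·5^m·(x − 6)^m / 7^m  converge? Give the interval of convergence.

(23/5, 37/5)

The ratio of consecutive coefficients is [((m+1) + 5)/(m + 5)] · 5/7 → 5/7.
Convergence for |x − 6| · 5/7 < 1, i.e. |x − 6| < 7/5. So R = 7/5.
At x = 37/5: the terms have absolute value of order m, which does not tend to 0, so the series diverges by the divergence test.
Endpoint x = 23/5: the terms do not tend to 0, so the series diverges.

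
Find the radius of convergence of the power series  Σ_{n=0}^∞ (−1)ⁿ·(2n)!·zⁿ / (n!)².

R = 1/4

The ratio of consecutive coefficients is (2n+1)·(2n+2)/(n+1)² → 4.
The series converges when 4 · |z| < 1, giving R = 1/4.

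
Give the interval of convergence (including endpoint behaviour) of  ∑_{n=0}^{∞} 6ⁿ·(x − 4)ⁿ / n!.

Apply the ratio test: |a_{n+1}| / |a_n| = 6 · 1/(n+1), which tends to 0 as n → ∞.
Since the limit is 0 < 1 for every x, the series converges on all of ℝ and R = ∞.

(−∞, ∞)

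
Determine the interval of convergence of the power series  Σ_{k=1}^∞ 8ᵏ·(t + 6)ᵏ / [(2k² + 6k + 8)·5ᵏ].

[-53/8, -43/8]

By the ratio test, |a_{k+1}/a_k| = [(2k² + 6k + 8)/(2(k+1)² + 6(k+1) + 8)] · 8/5 → 8/5.
Thus R = 1/(8/5) = 5/8.
Check t = -43/8: the series is dominated by a constant times Σ 1/k², which converges (p = 2 > 1).
Endpoint t = -53/8: the terms are on the order of 1/k², so the series converges absolutely by comparison with the p-series (p = 2 > 1).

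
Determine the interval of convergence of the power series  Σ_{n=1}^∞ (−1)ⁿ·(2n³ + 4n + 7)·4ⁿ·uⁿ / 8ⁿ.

Apply the ratio test: |a_{n+1}| / |a_n| = [(2(n+1)³ + 4(n+1) + 7)/(2n³ + 4n + 7)] · 4/8, which tends to 1/2 as n → ∞.
The series converges when 1/2 · |u| < 1, giving R = 2.
Endpoint u = 2: the n-th term does not approach 0; divergence by the term test.
Check u = -2: the terms do not tend to 0, so the series diverges.

(-2, 2)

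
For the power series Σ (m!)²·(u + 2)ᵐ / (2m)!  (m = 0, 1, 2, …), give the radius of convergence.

The ratio of consecutive coefficients is (m+1)²/[(2m+1)·(2m+2)] → 1/4.
Thus R = 1/(1/4) = 4.

R = 4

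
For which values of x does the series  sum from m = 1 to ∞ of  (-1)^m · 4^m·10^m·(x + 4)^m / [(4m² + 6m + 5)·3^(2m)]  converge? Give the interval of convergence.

Apply the ratio test: |a_{m+1}| / |a_m| = [(4m² + 6m + 5)/(4(m+1)² + 6(m+1) + 5)] · 4·10/9, which tends to 40/9 as m → ∞.
Convergence for |x + 4| · 40/9 < 1, i.e. |x + 4| < 9/40. So R = 9/40.
Endpoint x = -151/40: the terms are on the order of 1/m², so the series converges absolutely by comparison with the p-series (p = 2 > 1).
At x = -169/40: absolute convergence follows by limit comparison with Σ 1/m².

[-169/40, -151/40]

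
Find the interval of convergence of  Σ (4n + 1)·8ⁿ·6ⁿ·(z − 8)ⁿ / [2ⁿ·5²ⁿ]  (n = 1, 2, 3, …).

(167/24, 217/24)

Apply the ratio test: |a_{n+1}| / |a_n| = [(4(n+1) + 1)/(4n + 1)] · 8·6/(2·25), which tends to 24/25 as n → ∞.
Hence the series converges for |z − 8| < 1/(24/25) = 25/24, so the radius of convergence is 25/24.
At z = 217/24: the n-th term does not approach 0; divergence by the term test.
Check z = 167/24: the terms have absolute value of order n, which does not tend to 0, so the series diverges by the divergence test.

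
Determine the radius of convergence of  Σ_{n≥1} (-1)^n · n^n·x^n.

R = 0

Applying the root test, |a_n|^(1/n) = n → ∞.
The root grows without bound, so R = 0 (convergence only at x = 0).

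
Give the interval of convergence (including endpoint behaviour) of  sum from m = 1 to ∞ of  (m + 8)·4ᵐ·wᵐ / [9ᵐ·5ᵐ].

(-45/4, 45/4)

The ratio of consecutive coefficients is [((m+1) + 8)/(m + 8)] · 4/(9·5) → 4/45.
Convergence for |w| · 4/45 < 1, i.e. |w| < 45/4. So R = 45/4.
At w = 45/4: the terms do not tend to 0, so the series diverges.
Check w = -45/4: the terms do not tend to 0, so the series diverges.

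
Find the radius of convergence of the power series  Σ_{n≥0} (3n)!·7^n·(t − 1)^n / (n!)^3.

The ratio of consecutive coefficients is (3n+1)·(3n+2)·(3n+3)/(n+1)³ · 7 → 189.
Hence the series converges for |t − 1| < 1/(189) = 1/189, so the radius of convergence is 1/189.

R = 1/189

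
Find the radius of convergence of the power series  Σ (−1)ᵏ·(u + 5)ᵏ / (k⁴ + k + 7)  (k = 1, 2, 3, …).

The ratio of consecutive coefficients is (k⁴ + k + 7)/((k+1)⁴ + (k+1) + 7) → 1.
So the series converges when |u + 5| < 1 and diverges when |u + 5| > 1; R = 1.

R = 1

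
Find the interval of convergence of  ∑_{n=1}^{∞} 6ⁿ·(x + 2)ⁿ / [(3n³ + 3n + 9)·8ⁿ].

Apply the ratio test: |a_{n+1}| / |a_n| = [(3n³ + 3n + 9)/(3(n+1)³ + 3(n+1) + 9)] · 6/8, which tends to 3/4 as n → ∞.
Hence the series converges for |x + 2| < 1/(3/4) = 4/3, so the radius of convergence is 4/3.
Endpoint x = -2/3: absolute convergence follows by limit comparison with Σ 1/n³.
At x = -10/3: the series is dominated by a constant times Σ 1/n³, which converges (p = 3 > 1).

[-10/3, -2/3]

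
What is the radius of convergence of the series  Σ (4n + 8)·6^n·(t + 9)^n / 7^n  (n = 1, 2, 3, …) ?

The ratio of consecutive coefficients is [(4(n+1) + 8)/(4n + 8)] · 6/7 → 6/7.
The series converges when 6/7 · |t + 9| < 1, giving R = 7/6.

R = 7/6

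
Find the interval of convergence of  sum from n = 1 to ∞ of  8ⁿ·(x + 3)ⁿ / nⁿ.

By the Cauchy root test, |a_n|^(1/n) = 8/n → 0.
The limit is 0 for every x, so R = ∞.

(−∞, ∞)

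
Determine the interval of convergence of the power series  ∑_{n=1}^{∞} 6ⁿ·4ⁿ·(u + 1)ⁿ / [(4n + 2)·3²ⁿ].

[-11/8, -5/8)

Ratio test: |a_{n+1}/a_n| = [(4n + 2)/(4(n+1) + 2)] · 6·4/9 → 8/3 as n → ∞.
Hence the series converges for |u + 1| < 1/(8/3) = 3/8, so the radius of convergence is 3/8.
At u = -5/8: comparison with the harmonic series Σ 1/n shows the series diverges.
When u = -11/8, the terms alternate in sign and decrease monotonically to 0 in absolute value (size ~ c/n), so the alternating series test gives convergence.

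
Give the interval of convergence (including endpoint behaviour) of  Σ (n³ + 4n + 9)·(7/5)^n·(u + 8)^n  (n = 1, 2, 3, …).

(-61/7, -51/7)

The ratio of consecutive coefficients is [((n+1)³ + 4(n+1) + 9)/(n³ + 4n + 9)] · 7/5 → 7/5.
Thus R = 1/(7/5) = 5/7.
When u = -51/7, the terms have absolute value of order n³, which does not tend to 0, so the series diverges by the divergence test.
When u = -61/7, the n-th term does not approach 0; divergence by the term test.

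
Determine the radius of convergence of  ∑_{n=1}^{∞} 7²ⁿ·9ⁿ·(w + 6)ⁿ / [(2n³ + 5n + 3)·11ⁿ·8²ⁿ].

Ratio test: |a_{n+1}/a_n| = [(2n³ + 5n + 3)/(2(n+1)³ + 5(n+1) + 3)] · 49·9/(11·64) → 441/704 as n → ∞.
Hence the series converges for |w + 6| < 1/(441/704) = 704/441, so the radius of convergence is 704/441.

R = 704/441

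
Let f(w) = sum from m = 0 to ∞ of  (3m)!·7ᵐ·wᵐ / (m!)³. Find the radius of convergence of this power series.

Apply the ratio test: |a_{m+1}| / |a_m| = (3m+1)·(3m+2)·(3m+3)/(m+1)³ · 7, which tends to 189 as m → ∞.
Hence the series converges for |w| < 1/(189) = 1/189, so the radius of convergence is 1/189.

R = 1/189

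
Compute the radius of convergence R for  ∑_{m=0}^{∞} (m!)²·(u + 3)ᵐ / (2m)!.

Apply the ratio test: |a_{m+1}| / |a_m| = (m+1)²/[(2m+1)·(2m+2)], which tends to 1/4 as m → ∞.
The series converges when 1/4 · |u + 3| < 1, giving R = 4.

R = 4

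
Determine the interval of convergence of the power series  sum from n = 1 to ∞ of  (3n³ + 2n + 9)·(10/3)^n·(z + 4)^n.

Apply the ratio test: |a_{n+1}| / |a_n| = [(3(n+1)³ + 2(n+1) + 9)/(3n³ + 2n + 9)] · 10/3, which tends to 10/3 as n → ∞.
The series converges when 10/3 · |z + 4| < 1, giving R = 3/10.
Endpoint z = -37/10: the terms have absolute value of order n³, which does not tend to 0, so the series diverges by the divergence test.
Endpoint z = -43/10: the terms have absolute value of order n³, which does not tend to 0, so the series diverges by the divergence test.

(-43/10, -37/10)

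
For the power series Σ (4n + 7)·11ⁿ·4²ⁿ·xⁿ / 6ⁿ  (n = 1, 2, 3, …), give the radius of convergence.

R = 3/88

Ratio test: |a_{n+1}/a_n| = [(4(n+1) + 7)/(4n + 7)] · 11·16/6 → 88/3 as n → ∞.
Convergence for |x| · 88/3 < 1, i.e. |x| < 3/88. So R = 3/88.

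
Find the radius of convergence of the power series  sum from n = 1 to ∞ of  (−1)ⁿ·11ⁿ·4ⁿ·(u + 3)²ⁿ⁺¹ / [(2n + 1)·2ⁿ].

R = √22/22

By the ratio test, |a_{n+1}/a_n| = [(2n + 1)/(2(n+1) + 1)] · 11·4/2 → 22.
Since the exponent of (u + 3) increases by 2 each term, convergence requires |u + 3|² < 1/22, hence R = √22/22.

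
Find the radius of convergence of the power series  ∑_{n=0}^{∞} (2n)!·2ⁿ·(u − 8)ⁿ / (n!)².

The ratio of consecutive coefficients is (2n+1)·(2n+2)/(n+1)² · 2 → 8.
Convergence for |u − 8| · 8 < 1, i.e. |u − 8| < 1/8. So R = 1/8.

R = 1/8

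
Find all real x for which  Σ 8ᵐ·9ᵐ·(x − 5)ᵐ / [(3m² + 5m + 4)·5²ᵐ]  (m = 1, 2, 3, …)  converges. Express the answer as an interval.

Apply the ratio test: |a_{m+1}| / |a_m| = [(3m² + 5m + 4)/(3(m+1)² + 5(m+1) + 4)] · 8·9/25, which tends to 72/25 as m → ∞.
Convergence for |x − 5| · 72/25 < 1, i.e. |x − 5| < 25/72. So R = 25/72.
Check x = 385/72: the series is dominated by a constant times Σ 1/m², which converges (p = 2 > 1).
At x = 335/72: the terms are on the order of 1/m², so the series converges absolutely by comparison with the p-series (p = 2 > 1).

[335/72, 385/72]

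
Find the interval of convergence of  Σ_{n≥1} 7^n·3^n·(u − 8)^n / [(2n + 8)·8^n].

The ratio of consecutive coefficients is [(2n + 8)/(2(n+1) + 8)] · 7·3/8 → 21/8.
Convergence for |u − 8| · 21/8 < 1, i.e. |u − 8| < 8/21. So R = 8/21.
When u = 176/21, comparison with the harmonic series Σ 1/n shows the series diverges.
Check u = 160/21: an alternating series whose terms decrease to 0 in absolute value, so it converges by the Leibniz criterion.

[160/21, 176/21)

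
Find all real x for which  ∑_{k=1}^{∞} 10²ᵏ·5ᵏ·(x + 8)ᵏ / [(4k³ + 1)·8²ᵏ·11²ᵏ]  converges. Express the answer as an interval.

[-2936/125, 936/125]

The ratio of consecutive coefficients is [(4k³ + 1)/(4(k+1)³ + 1)] · 100·5/(64·121) → 125/1936.
Convergence for |x + 8| · 125/1936 < 1, i.e. |x + 8| < 1936/125. So R = 1936/125.
At x = 936/125: the series is dominated by a constant times Σ 1/k³, which converges (p = 3 > 1).
At x = -2936/125: the terms are on the order of 1/k³, so the series converges absolutely by comparison with the p-series (p = 3 > 1).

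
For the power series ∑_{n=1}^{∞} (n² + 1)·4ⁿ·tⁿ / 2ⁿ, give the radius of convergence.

R = 1/2

Ratio test: |a_{n+1}/a_n| = [((n+1)² + 1)/(n² + 1)] · 4/2 → 2 as n → ∞.
The series converges when 2 · |t| < 1, giving R = 1/2.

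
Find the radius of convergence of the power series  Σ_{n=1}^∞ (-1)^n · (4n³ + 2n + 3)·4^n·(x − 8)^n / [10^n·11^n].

R = 55/2

The ratio of consecutive coefficients is [(4(n+1)³ + 2(n+1) + 3)/(4n³ + 2n + 3)] · 4/(10·11) → 2/55.
Thus R = 1/(2/55) = 55/2.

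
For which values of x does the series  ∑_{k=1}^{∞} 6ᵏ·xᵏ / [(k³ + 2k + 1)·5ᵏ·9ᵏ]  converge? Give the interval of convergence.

[-15/2, 15/2]

By the ratio test, |a_{k+1}/a_k| = [(k³ + 2k + 1)/((k+1)³ + 2(k+1) + 1)] · 6/(5·9) → 2/15.
Convergence for |x| · 2/15 < 1, i.e. |x| < 15/2. So R = 15/2.
Check x = 15/2: absolute convergence follows by limit comparison with Σ 1/k³.
Endpoint x = -15/2: absolute convergence follows by limit comparison with Σ 1/k³.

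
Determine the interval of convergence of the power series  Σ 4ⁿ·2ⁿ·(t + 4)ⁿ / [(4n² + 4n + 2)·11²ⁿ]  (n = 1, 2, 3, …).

Apply the ratio test: |a_{n+1}| / |a_n| = [(4n² + 4n + 2)/(4(n+1)² + 4(n+1) + 2)] · 4·2/121, which tends to 8/121 as n → ∞.
The series converges when 8/121 · |t + 4| < 1, giving R = 121/8.
At t = 89/8: absolute convergence follows by limit comparison with Σ 1/n².
Endpoint t = -153/8: the series is dominated by a constant times Σ 1/n², which converges (p = 2 > 1).

[-153/8, 89/8]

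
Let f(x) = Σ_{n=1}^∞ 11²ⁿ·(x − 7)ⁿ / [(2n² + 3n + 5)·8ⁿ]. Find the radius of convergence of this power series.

By the ratio test, |a_{n+1}/a_n| = [(2n² + 3n + 5)/(2(n+1)² + 3(n+1) + 5)] · 121/8 → 121/8.
Hence the series converges for |x − 7| < 1/(121/8) = 8/121, so the radius of convergence is 8/121.

R = 8/121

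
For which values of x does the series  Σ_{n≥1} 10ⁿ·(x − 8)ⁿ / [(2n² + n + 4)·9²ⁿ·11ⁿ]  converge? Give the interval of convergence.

Ratio test: |a_{n+1}/a_n| = [(2n² + n + 4)/(2(n+1)² + (n+1) + 4)] · 10/(81·11) → 10/891 as n → ∞.
Convergence for |x − 8| · 10/891 < 1, i.e. |x − 8| < 891/10. So R = 891/10.
Endpoint x = 971/10: the series is dominated by a constant times Σ 1/n², which converges (p = 2 > 1).
Check x = -811/10: absolute convergence follows by limit comparison with Σ 1/n².

[-811/10, 971/10]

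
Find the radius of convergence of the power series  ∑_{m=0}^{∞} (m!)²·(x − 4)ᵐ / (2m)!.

The ratio of consecutive coefficients is (m+1)²/[(2m+1)·(2m+2)] → 1/4.
The series converges when 1/4 · |x − 4| < 1, giving R = 4.

R = 4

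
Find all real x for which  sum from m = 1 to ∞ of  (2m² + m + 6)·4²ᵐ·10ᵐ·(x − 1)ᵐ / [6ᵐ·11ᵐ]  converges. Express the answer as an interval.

(47/80, 113/80)

The ratio of consecutive coefficients is [(2(m+1)² + (m+1) + 6)/(2m² + m + 6)] · 16·10/(6·11) → 80/33.
Thus R = 1/(80/33) = 33/80.
When x = 113/80, the terms have absolute value of order m², which does not tend to 0, so the series diverges by the divergence test.
Endpoint x = 47/80: the terms do not tend to 0, so the series diverges.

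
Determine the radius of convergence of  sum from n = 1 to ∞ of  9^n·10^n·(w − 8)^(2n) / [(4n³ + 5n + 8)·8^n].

The ratio of consecutive coefficients is [(4n³ + 5n + 8)/(4(n+1)³ + 5(n+1) + 8)] · 9·10/8 → 45/4.
Writing y = (w − 8)², the series in y has radius 4/45, so |w − 8| < √(4/45) and R = 2√5/15.

R = 2√5/15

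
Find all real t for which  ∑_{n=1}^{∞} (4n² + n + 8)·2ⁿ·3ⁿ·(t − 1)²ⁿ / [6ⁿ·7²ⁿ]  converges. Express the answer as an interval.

(-6, 8)

Ratio test: |a_{n+1}/a_n| = [(4(n+1)² + (n+1) + 8)/(4n² + n + 8)] · 2·3/(6·49) → 1/49 as n → ∞.
Successive powers of (t − 1) differ by 2, so the series converges when |t − 1|² · 1/49 < 1, i.e. |t − 1| < √(49) = 7. So R = 7.
Endpoint t = 8: the terms do not tend to 0, so the series diverges.
When t = -6, the n-th term does not approach 0; divergence by the term test.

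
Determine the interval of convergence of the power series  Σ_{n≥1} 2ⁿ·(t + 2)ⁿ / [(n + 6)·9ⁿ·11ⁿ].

Apply the ratio test: |a_{n+1}| / |a_n| = [(n + 6)/((n+1) + 6)] · 2/(9·11), which tends to 2/99 as n → ∞.
The series converges when 2/99 · |t + 2| < 1, giving R = 99/2.
When t = 95/2, comparison with the harmonic series Σ 1/n shows the series diverges.
Endpoint t = -103/2: an alternating series whose terms decrease to 0 in absolute value, so it converges by the Leibniz criterion.

[-103/2, 95/2)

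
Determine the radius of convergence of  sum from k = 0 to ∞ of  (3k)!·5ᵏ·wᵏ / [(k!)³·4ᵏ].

Apply the ratio test: |a_{k+1}| / |a_k| = (3k+1)·(3k+2)·(3k+3)/(k+1)³ · 5/4, which tends to 135/4 as k → ∞.
Thus R = 1/(135/4) = 4/135.

R = 4/135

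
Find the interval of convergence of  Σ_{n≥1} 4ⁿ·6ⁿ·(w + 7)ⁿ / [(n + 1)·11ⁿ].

Apply the ratio test: |a_{n+1}| / |a_n| = [(n + 1)/((n+1) + 1)] · 4·6/11, which tends to 24/11 as n → ∞.
Hence the series converges for |w + 7| < 1/(24/11) = 11/24, so the radius of convergence is 11/24.
When w = -157/24, the terms are asymptotic to a nonzero constant times 1/n, so the series diverges by limit comparison with Σ 1/n.
Check w = -179/24: an alternating series whose terms decrease to 0 in absolute value, so it converges by the Leibniz criterion.

[-179/24, -157/24)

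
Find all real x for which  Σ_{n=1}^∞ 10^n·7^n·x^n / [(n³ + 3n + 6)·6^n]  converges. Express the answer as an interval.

The ratio of consecutive coefficients is [(n³ + 3n + 6)/((n+1)³ + 3(n+1) + 6)] · 10·7/6 → 35/3.
Convergence for |x| · 35/3 < 1, i.e. |x| < 3/35. So R = 3/35.
At x = 3/35: the terms are on the order of 1/n³, so the series converges absolutely by comparison with the p-series (p = 3 > 1).
Endpoint x = -3/35: the terms are on the order of 1/n³, so the series converges absolutely by comparison with the p-series (p = 3 > 1).

[-3/35, 3/35]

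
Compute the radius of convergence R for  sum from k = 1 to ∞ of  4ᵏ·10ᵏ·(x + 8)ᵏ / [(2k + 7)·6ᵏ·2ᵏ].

R = 3/10

Apply the ratio test: |a_{k+1}| / |a_k| = [(2k + 7)/(2(k+1) + 7)] · 4·10/(6·2), which tends to 10/3 as k → ∞.
The series converges when 10/3 · |x + 8| < 1, giving R = 3/10.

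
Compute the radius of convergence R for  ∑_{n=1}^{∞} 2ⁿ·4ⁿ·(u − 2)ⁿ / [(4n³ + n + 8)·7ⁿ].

The ratio of consecutive coefficients is [(4n³ + n + 8)/(4(n+1)³ + (n+1) + 8)] · 2·4/7 → 8/7.
Thus R = 1/(8/7) = 7/8.

R = 7/8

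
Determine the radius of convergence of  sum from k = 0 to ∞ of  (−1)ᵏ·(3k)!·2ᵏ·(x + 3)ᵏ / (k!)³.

R = 1/54

The ratio of consecutive coefficients is (3k+1)·(3k+2)·(3k+3)/(k+1)³ · 2 → 54.
Hence the series converges for |x + 3| < 1/(54) = 1/54, so the radius of convergence is 1/54.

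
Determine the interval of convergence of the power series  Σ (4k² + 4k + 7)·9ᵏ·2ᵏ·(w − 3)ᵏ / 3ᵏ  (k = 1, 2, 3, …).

Apply the ratio test: |a_{k+1}| / |a_k| = [(4(k+1)² + 4(k+1) + 7)/(4k² + 4k + 7)] · 9·2/3, which tends to 6 as k → ∞.
The series converges when 6 · |w − 3| < 1, giving R = 1/6.
Endpoint w = 19/6: the terms do not tend to 0, so the series diverges.
Check w = 17/6: the terms have absolute value of order k², which does not tend to 0, so the series diverges by the divergence test.

(17/6, 19/6)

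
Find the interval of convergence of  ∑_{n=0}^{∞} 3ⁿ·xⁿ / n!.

(−∞, ∞)

The ratio of consecutive coefficients is 3 · 1/(n+1) → 0.
The limit is 0, so the series converges for all x; R = ∞.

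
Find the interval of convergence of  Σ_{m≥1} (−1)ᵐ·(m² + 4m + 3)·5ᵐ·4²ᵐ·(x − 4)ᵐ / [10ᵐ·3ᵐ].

(29/8, 35/8)

The ratio of consecutive coefficients is [((m+1)² + 4(m+1) + 3)/(m² + 4m + 3)] · 5·16/(10·3) → 8/3.
The series converges when 8/3 · |x − 4| < 1, giving R = 3/8.
Check x = 35/8: the terms do not tend to 0, so the series diverges.
At x = 29/8: the m-th term does not approach 0; divergence by the term test.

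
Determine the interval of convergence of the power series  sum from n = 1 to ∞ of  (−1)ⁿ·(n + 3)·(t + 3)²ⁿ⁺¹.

(-4, -2)

Ratio test: |a_{n+1}/a_n| = ((n+1) + 3)/(n + 3) → 1 as n → ∞.
Writing y = (t + 3)², the series in y has radius 1, so |t + 3| < √(1) = 1 and R = 1.
Endpoint t = -2: the terms have absolute value of order n, which does not tend to 0, so the series diverges by the divergence test.
When t = -4, the terms do not tend to 0, so the series diverges.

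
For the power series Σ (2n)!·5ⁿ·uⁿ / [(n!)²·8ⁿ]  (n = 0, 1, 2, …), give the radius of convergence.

R = 2/5

Apply the ratio test: |a_{n+1}| / |a_n| = (2n+1)·(2n+2)/(n+1)² · 5/8, which tends to 5/2 as n → ∞.
Convergence for |u| · 5/2 < 1, i.e. |u| < 2/5. So R = 2/5.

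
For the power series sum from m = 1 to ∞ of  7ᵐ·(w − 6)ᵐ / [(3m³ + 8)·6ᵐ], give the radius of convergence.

Ratio test: |a_{m+1}/a_m| = [(3m³ + 8)/(3(m+1)³ + 8)] · 7/6 → 7/6 as m → ∞.
Convergence for |w − 6| · 7/6 < 1, i.e. |w − 6| < 6/7. So R = 6/7.

R = 6/7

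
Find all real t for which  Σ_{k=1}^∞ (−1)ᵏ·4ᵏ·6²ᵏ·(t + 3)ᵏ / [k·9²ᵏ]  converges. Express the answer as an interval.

(-57/16, -39/16]

Ratio test: |a_{k+1}/a_k| = [k/(k+1)] · 4·36/81 → 16/9 as k → ∞.
Convergence for |t + 3| · 16/9 < 1, i.e. |t + 3| < 9/16. So R = 9/16.
Check t = -39/16: an alternating series whose terms decrease to 0 in absolute value, so it converges by the Leibniz criterion.
When t = -57/16, the terms are asymptotic to a nonzero constant times 1/k, so the series diverges by limit comparison with Σ 1/k.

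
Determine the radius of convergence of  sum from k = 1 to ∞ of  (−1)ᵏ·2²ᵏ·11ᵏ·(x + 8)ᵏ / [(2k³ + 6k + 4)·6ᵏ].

R = 3/22

Apply the ratio test: |a_{k+1}| / |a_k| = [(2k³ + 6k + 4)/(2(k+1)³ + 6(k+1) + 4)] · 4·11/6, which tends to 22/3 as k → ∞.
The series converges when 22/3 · |x + 8| < 1, giving R = 3/22.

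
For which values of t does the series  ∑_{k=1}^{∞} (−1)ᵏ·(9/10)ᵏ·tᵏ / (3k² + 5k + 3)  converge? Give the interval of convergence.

[-10/9, 10/9]

By the ratio test, |a_{k+1}/a_k| = [(3k² + 5k + 3)/(3(k+1)² + 5(k+1) + 3)] · 9/10 → 9/10.
Hence the series converges for |t| < 1/(9/10) = 10/9, so the radius of convergence is 10/9.
Endpoint t = 10/9: absolute convergence follows by limit comparison with Σ 1/k².
Endpoint t = -10/9: the series is dominated by a constant times Σ 1/k², which converges (p = 2 > 1).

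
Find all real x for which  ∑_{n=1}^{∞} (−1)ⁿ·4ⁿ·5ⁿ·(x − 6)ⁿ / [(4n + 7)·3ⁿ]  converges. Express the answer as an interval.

Ratio test: |a_{n+1}/a_n| = [(4n + 7)/(4(n+1) + 7)] · 4·5/3 → 20/3 as n → ∞.
Thus R = 1/(20/3) = 3/20.
At x = 123/20: the terms alternate in sign and decrease monotonically to 0 in absolute value (size ~ c/n), so the alternating series test gives convergence.
When x = 117/20, comparison with the harmonic series Σ 1/n shows the series diverges.

(117/20, 123/20]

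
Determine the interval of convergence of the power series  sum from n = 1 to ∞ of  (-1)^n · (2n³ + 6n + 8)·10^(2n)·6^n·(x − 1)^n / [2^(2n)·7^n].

(143/150, 157/150)

By the ratio test, |a_{n+1}/a_n| = [(2(n+1)³ + 6(n+1) + 8)/(2n³ + 6n + 8)] · 100·6/(4·7) → 150/7.
Convergence for |x − 1| · 150/7 < 1, i.e. |x − 1| < 7/150. So R = 7/150.
When x = 157/150, the terms have absolute value of order n³, which does not tend to 0, so the series diverges by the divergence test.
Endpoint x = 143/150: the n-th term does not approach 0; divergence by the term test.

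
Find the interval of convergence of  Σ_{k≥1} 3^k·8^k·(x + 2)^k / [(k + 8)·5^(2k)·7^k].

[-223/24, 127/24)

Apply the ratio test: |a_{k+1}| / |a_k| = [(k + 8)/((k+1) + 8)] · 3·8/(25·7), which tends to 24/175 as k → ∞.
Thus R = 1/(24/175) = 175/24.
When x = 127/24, the terms are asymptotic to a nonzero constant times 1/k, so the series diverges by limit comparison with Σ 1/k.
When x = -223/24, convergence follows from the alternating series test (terms decrease monotonically to 0).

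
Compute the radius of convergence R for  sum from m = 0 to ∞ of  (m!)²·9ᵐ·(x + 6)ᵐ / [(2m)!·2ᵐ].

The ratio of consecutive coefficients is (m+1)²/[(2m+1)·(2m+2)] · 9/2 → 9/8.
The series converges when 9/8 · |x + 6| < 1, giving R = 8/9.

R = 8/9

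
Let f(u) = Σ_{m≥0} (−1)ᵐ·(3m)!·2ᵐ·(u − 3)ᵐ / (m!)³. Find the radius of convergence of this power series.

R = 1/54

Ratio test: |a_{m+1}/a_m| = (3m+1)·(3m+2)·(3m+3)/(m+1)³ · 2 → 54 as m → ∞.
Thus R = 1/(54) = 1/54.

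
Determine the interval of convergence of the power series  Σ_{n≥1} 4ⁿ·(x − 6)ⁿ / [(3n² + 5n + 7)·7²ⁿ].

[-25/4, 73/4]

The ratio of consecutive coefficients is [(3n² + 5n + 7)/(3(n+1)² + 5(n+1) + 7)] · 4/49 → 4/49.
Hence the series converges for |x − 6| < 1/(4/49) = 49/4, so the radius of convergence is 49/4.
Check x = 73/4: the series is dominated by a constant times Σ 1/n², which converges (p = 2 > 1).
At x = -25/4: the terms are on the order of 1/n², so the series converges absolutely by comparison with the p-series (p = 2 > 1).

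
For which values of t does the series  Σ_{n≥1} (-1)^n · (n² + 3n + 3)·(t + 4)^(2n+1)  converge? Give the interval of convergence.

(-5, -3)

Ratio test: |a_{n+1}/a_n| = ((n+1)² + 3(n+1) + 3)/(n² + 3n + 3) → 1 as n → ∞.
Writing y = (t + 4)², the series in y has radius 1, so |t + 4| < √(1) = 1 and R = 1.
When t = -3, the terms have absolute value of order n², which does not tend to 0, so the series diverges by the divergence test.
When t = -5, the terms do not tend to 0, so the series diverges.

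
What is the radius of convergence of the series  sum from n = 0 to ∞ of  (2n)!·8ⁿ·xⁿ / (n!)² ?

By the ratio test, |a_{n+1}/a_n| = (2n+1)·(2n+2)/(n+1)² · 8 → 32.
Thus R = 1/(32) = 1/32.

R = 1/32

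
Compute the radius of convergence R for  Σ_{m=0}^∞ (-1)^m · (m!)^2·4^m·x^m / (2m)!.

The ratio of consecutive coefficients is (m+1)²/[(2m+1)·(2m+2)] · 4 → 1.
Hence R = 1.

R = 1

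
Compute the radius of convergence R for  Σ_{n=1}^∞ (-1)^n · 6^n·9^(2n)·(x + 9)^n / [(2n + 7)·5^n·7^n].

R = 35/486

Apply the ratio test: |a_{n+1}| / |a_n| = [(2n + 7)/(2(n+1) + 7)] · 6·81/(5·7), which tends to 486/35 as n → ∞.
Hence the series converges for |x + 9| < 1/(486/35) = 35/486, so the radius of convergence is 35/486.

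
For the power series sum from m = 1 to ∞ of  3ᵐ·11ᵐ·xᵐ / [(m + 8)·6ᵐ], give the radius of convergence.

R = 2/11

Apply the ratio test: |a_{m+1}| / |a_m| = [(m + 8)/((m+1) + 8)] · 3·11/6, which tends to 11/2 as m → ∞.
Thus R = 1/(11/2) = 2/11.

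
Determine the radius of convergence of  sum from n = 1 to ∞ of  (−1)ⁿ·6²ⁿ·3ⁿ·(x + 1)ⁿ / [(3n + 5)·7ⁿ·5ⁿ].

R = 35/108

The ratio of consecutive coefficients is [(3n + 5)/(3(n+1) + 5)] · 36·3/(7·5) → 108/35.
The series converges when 108/35 · |x + 1| < 1, giving R = 35/108.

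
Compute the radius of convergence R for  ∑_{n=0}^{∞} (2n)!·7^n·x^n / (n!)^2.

By the ratio test, |a_{n+1}/a_n| = (2n+1)·(2n+2)/(n+1)² · 7 → 28.
Convergence for |x| · 28 < 1, i.e. |x| < 1/28. So R = 1/28.

R = 1/28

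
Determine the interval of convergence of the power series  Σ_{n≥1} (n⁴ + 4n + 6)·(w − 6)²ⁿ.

(5, 7)

Ratio test: |a_{n+1}/a_n| = ((n+1)⁴ + 4(n+1) + 6)/(n⁴ + 4n + 6) → 1 as n → ∞.
Writing y = (w − 6)², the series in y has radius 1, so |w − 6| < √(1) = 1 and R = 1.
When w = 7, the terms have absolute value of order n⁴, which does not tend to 0, so the series diverges by the divergence test.
At w = 5: the terms have absolute value of order n⁴, which does not tend to 0, so the series diverges by the divergence test.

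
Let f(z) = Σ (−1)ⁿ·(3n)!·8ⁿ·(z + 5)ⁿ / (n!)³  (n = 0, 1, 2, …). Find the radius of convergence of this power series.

By the ratio test, |a_{n+1}/a_n| = (3n+1)·(3n+2)·(3n+3)/(n+1)³ · 8 → 216.
Hence the series converges for |z + 5| < 1/(216) = 1/216, so the radius of convergence is 1/216.

R = 1/216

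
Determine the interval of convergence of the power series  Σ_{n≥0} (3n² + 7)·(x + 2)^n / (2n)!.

(−∞, ∞)

By the ratio test, |a_{n+1}/a_n| = (3(n+1)² + 7)/(3n² + 7) · 1/[(2n+1)·(2n+2)] → 0.
Since the limit is 0 < 1 for every x, the series converges on all of ℝ and R = ∞.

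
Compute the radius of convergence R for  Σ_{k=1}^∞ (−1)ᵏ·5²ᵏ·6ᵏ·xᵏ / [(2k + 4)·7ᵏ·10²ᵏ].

Ratio test: |a_{k+1}/a_k| = [(2k + 4)/(2(k+1) + 4)] · 25·6/(7·100) → 3/14 as k → ∞.
Convergence for |x| · 3/14 < 1, i.e. |x| < 14/3. So R = 14/3.

R = 14/3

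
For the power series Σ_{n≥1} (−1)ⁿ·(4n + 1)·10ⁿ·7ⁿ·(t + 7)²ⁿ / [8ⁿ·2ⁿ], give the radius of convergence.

R = 2√70/35

The ratio of consecutive coefficients is [(4(n+1) + 1)/(4n + 1)] · 10·7/(8·2) → 35/8.
Writing y = (t + 7)², the series in y has radius 8/35, so |t + 7| < √(8/35) and R = 2√70/35.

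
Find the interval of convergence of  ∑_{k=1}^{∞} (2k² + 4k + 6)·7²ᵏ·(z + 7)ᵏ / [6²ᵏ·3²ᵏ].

Apply the ratio test: |a_{k+1}| / |a_k| = [(2(k+1)² + 4(k+1) + 6)/(2k² + 4k + 6)] · 49/(36·9), which tends to 49/324 as k → ∞.
Convergence for |z + 7| · 49/324 < 1, i.e. |z + 7| < 324/49. So R = 324/49.
At z = -19/49: the k-th term does not approach 0; divergence by the term test.
At z = -667/49: the k-th term does not approach 0; divergence by the term test.

(-667/49, -19/49)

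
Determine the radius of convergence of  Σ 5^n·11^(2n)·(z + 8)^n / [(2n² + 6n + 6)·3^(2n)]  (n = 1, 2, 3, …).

R = 9/605

By the ratio test, |a_{n+1}/a_n| = [(2n² + 6n + 6)/(2(n+1)² + 6(n+1) + 6)] · 5·121/9 → 605/9.
The series converges when 605/9 · |z + 8| < 1, giving R = 9/605.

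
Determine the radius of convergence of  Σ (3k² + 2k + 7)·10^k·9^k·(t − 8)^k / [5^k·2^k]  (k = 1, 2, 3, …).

R = 1/9

Apply the ratio test: |a_{k+1}| / |a_k| = [(3(k+1)² + 2(k+1) + 7)/(3k² + 2k + 7)] · 10·9/(5·2), which tends to 9 as k → ∞.
Hence the series converges for |t − 8| < 1/(9) = 1/9, so the radius of convergence is 1/9.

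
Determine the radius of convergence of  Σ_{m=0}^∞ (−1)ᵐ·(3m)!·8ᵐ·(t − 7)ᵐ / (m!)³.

By the ratio test, |a_{m+1}/a_m| = (3m+1)·(3m+2)·(3m+3)/(m+1)³ · 8 → 216.
Hence the series converges for |t − 7| < 1/(216) = 1/216, so the radius of convergence is 1/216.

R = 1/216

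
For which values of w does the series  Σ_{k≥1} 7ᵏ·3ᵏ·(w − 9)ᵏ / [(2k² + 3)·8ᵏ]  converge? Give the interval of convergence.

[181/21, 197/21]

The ratio of consecutive coefficients is [(2k² + 3)/(2(k+1)² + 3)] · 7·3/8 → 21/8.
The series converges when 21/8 · |w − 9| < 1, giving R = 8/21.
Check w = 197/21: the terms are on the order of 1/k², so the series converges absolutely by comparison with the p-series (p = 2 > 1).
Check w = 181/21: absolute convergence follows by limit comparison with Σ 1/k².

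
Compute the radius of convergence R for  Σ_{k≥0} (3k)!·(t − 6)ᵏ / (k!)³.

R = 1/27

The ratio of consecutive coefficients is (3k+1)·(3k+2)·(3k+3)/(k+1)³ → 27.
Hence the series converges for |t − 6| < 1/(27) = 1/27, so the radius of convergence is 1/27.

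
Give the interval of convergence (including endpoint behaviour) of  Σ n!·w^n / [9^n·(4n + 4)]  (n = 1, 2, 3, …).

{0}

By the ratio test, |a_{n+1}/a_n| = (n+1) · 1/9 · (4n + 4)/(4(n+1) + 4) → ∞.
Since the ratio → ∞, the series diverges for every w ≠ 0, and R = 0.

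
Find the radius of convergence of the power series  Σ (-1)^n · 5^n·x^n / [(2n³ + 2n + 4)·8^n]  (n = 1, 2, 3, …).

R = 8/5

The ratio of consecutive coefficients is [(2n³ + 2n + 4)/(2(n+1)³ + 2(n+1) + 4)] · 5/8 → 5/8.
Convergence for |x| · 5/8 < 1, i.e. |x| < 8/5. So R = 8/5.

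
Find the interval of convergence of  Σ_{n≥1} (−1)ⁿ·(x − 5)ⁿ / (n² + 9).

Apply the ratio test: |a_{n+1}| / |a_n| = (n² + 9)/((n+1)² + 9), which tends to 1 as n → ∞.
Convergence for |x − 5| < 1, so R = 1.
Endpoint x = 6: absolute convergence follows by limit comparison with Σ 1/n².
Endpoint x = 4: the terms are on the order of 1/n², so the series converges absolutely by comparison with the p-series (p = 2 > 1).

[4, 6]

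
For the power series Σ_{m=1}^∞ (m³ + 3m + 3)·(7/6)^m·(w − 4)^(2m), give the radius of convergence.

R = √42/7

The ratio of consecutive coefficients is [((m+1)³ + 3(m+1) + 3)/(m³ + 3m + 3)] · 7/6 → 7/6.
Writing y = (w − 4)², the series in y has radius 6/7, so |w − 4| < √(6/7) and R = √42/7.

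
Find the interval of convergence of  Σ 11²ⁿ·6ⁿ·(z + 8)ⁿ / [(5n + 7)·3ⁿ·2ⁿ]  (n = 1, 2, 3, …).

Ratio test: |a_{n+1}/a_n| = [(5n + 7)/(5(n+1) + 7)] · 121·6/(3·2) → 121 as n → ∞.
Hence the series converges for |z + 8| < 1/(121) = 1/121, so the radius of convergence is 1/121.
When z = -967/121, the terms are asymptotic to a nonzero constant times 1/n, so the series diverges by limit comparison with Σ 1/n.
At z = -969/121: convergence follows from the alternating series test (terms decrease monotonically to 0).

[-969/121, -967/121)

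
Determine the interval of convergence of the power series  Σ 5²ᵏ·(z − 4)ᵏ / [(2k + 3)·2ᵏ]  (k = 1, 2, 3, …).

By the ratio test, |a_{k+1}/a_k| = [(2k + 3)/(2(k+1) + 3)] · 25/2 → 25/2.
Convergence for |z − 4| · 25/2 < 1, i.e. |z − 4| < 2/25. So R = 2/25.
Check z = 102/25: the terms are asymptotic to a nonzero constant times 1/k, so the series diverges by limit comparison with Σ 1/k.
At z = 98/25: convergence follows from the alternating series test (terms decrease monotonically to 0).

[98/25, 102/25)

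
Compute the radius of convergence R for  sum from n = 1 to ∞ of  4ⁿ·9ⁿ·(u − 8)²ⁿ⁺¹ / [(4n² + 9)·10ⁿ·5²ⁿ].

R = 5√10/6

Apply the ratio test: |a_{n+1}| / |a_n| = [(4n² + 9)/(4(n+1)² + 9)] · 4·9/(10·25), which tends to 18/125 as n → ∞.
Successive powers of (u − 8) differ by 2, so the series converges when |u − 8|² · 18/125 < 1, i.e. |u − 8| < √(125/18). So R = 5√10/6.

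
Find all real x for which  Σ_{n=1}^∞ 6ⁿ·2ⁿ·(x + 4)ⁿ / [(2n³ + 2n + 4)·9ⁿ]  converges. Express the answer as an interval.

By the ratio test, |a_{n+1}/a_n| = [(2n³ + 2n + 4)/(2(n+1)³ + 2(n+1) + 4)] · 6·2/9 → 4/3.
Hence the series converges for |x + 4| < 1/(4/3) = 3/4, so the radius of convergence is 3/4.
Check x = -13/4: the terms are on the order of 1/n³, so the series converges absolutely by comparison with the p-series (p = 3 > 1).
Check x = -19/4: the series is dominated by a constant times Σ 1/n³, which converges (p = 3 > 1).

[-19/4, -13/4]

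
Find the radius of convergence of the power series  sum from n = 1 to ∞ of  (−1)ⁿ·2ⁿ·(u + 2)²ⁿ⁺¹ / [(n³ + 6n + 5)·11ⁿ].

Apply the ratio test: |a_{n+1}| / |a_n| = [(n³ + 6n + 5)/((n+1)³ + 6(n+1) + 5)] · 2/11, which tends to 2/11 as n → ∞.
Writing y = (u + 2)², the series in y has radius 11/2, so |u + 2| < √(11/2) and R = √22/2.

R = √22/2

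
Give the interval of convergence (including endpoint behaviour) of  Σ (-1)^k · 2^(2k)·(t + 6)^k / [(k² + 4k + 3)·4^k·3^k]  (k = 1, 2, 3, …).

By the ratio test, |a_{k+1}/a_k| = [(k² + 4k + 3)/((k+1)² + 4(k+1) + 3)] · 4/(4·3) → 1/3.
Convergence for |t + 6| · 1/3 < 1, i.e. |t + 6| < 3. So R = 3.
Endpoint t = -3: absolute convergence follows by limit comparison with Σ 1/k².
Check t = -9: the terms are on the order of 1/k², so the series converges absolutely by comparison with the p-series (p = 2 > 1).

[-9, -3]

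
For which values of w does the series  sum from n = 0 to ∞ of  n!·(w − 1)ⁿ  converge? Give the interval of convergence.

Apply the ratio test: |a_{n+1}| / |a_n| = (n+1), which tends to ∞ as n → ∞.
The terms grow without bound for any (w − 1) ≠ 0, so R = 0 (convergence only at w = 1).

{1}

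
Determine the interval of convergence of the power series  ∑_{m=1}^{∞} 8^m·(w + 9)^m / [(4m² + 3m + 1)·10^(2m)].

[-43/2, 7/2]

By the ratio test, |a_{m+1}/a_m| = [(4m² + 3m + 1)/(4(m+1)² + 3(m+1) + 1)] · 8/100 → 2/25.
The series converges when 2/25 · |w + 9| < 1, giving R = 25/2.
At w = 7/2: the terms are on the order of 1/m², so the series converges absolutely by comparison with the p-series (p = 2 > 1).
At w = -43/2: the series is dominated by a constant times Σ 1/m², which converges (p = 2 > 1).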